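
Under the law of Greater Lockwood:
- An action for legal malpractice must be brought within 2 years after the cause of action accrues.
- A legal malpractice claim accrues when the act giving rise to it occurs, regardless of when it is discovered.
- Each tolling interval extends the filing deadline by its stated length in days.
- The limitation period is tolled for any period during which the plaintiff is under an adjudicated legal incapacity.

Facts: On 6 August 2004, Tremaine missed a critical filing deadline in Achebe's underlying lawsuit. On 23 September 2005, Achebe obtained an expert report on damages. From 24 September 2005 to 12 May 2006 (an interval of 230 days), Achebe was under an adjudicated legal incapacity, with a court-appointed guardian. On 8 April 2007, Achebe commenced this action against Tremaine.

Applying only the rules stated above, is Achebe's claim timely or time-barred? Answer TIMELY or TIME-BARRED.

TIME-BARRED

The cause of action accrued on 6 August 2004, the date of the act.
The untolled deadline — 2 years after 6 August 2004 — is 6 August 2006.
The plaintiff's legal incapacity from 24 September 2005 to 12 May 2006 tolled the period for 230 days, extending the deadline to 24 March 2007.
None of the other events listed affects the running of the period under the stated rules.
Filing on 8 April 2007 missed the 24 March 2007 deadline — the action is time-barred.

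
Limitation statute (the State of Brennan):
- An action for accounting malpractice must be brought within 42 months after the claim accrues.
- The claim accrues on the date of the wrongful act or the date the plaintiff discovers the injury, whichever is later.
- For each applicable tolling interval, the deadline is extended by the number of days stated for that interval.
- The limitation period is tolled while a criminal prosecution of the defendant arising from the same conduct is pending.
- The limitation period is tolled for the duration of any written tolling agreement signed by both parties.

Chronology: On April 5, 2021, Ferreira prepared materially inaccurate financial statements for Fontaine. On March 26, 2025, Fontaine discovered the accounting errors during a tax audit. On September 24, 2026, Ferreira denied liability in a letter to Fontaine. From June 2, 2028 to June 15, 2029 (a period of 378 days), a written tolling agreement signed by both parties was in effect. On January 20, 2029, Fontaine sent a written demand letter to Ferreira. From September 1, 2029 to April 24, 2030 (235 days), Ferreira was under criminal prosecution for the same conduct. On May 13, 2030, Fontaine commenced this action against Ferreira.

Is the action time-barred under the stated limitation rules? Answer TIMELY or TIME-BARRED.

TIMELY

The claim accrued on March 26, 2025 — the later of the April 5, 2021 act and the March 26, 2025 discovery.
The untolled deadline — 42 months after March 26, 2025 — is September 26, 2028.
The written tolling agreement from June 2, 2028 to June 15, 2029 tolled the period for 378 days, extending the deadline to October 9, 2029.
Because the pending criminal prosecution ran from September 1, 2029 to April 24, 2030, the deadline is extended by 235 days to June 1, 2030.
The other events in the timeline have no effect on the limitation period under the stated rules.
Filing on May 13, 2030 beat the June 1, 2030 deadline — the action is timely.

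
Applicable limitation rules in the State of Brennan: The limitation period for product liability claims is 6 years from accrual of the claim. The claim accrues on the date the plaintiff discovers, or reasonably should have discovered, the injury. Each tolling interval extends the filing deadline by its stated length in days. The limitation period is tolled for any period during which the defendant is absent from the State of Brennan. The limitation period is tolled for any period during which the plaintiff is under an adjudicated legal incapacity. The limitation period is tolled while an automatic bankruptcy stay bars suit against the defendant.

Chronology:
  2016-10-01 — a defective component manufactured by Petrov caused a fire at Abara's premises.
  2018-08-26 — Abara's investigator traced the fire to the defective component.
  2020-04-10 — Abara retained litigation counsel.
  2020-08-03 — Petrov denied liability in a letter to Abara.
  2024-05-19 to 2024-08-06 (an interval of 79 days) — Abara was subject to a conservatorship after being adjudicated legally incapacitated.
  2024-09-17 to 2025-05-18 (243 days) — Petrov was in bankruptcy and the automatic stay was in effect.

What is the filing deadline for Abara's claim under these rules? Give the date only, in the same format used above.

Under the discovery rule, the claim accrued on 2018-08-26, when Abara discovered the injury — not on the 2016-10-01 date of the underlying act.
Adding the 6 years base period to 2018-08-26 gives a deadline of 2024-08-26, before any tolling.
Because the plaintiff's legal incapacity ran from 2024-05-19 to 2024-08-06, the deadline is extended by 79 days to 2024-11-13.
The period was tolled for 243 days by the automatic bankruptcy stay (2024-09-17 to 2025-05-18), pushing the deadline to 2025-07-14.
The other events in the timeline have no effect on the limitation period under the stated rules.

2025-07-14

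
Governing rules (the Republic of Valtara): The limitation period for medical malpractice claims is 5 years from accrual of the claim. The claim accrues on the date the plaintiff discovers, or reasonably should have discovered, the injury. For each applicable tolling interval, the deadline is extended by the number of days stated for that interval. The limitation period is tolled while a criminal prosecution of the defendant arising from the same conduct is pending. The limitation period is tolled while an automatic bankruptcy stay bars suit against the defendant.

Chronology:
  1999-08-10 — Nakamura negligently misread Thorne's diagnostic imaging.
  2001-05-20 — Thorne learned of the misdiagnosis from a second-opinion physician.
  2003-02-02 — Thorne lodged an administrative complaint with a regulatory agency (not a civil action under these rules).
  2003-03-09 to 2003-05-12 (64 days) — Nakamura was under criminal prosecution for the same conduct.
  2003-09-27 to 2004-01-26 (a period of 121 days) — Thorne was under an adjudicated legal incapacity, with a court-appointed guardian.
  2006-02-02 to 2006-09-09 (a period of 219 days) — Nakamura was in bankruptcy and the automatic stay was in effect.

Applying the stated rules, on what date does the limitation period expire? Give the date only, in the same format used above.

2007-02-27

The claim did not accrue until Thorne discovered the injury on 2001-05-20; the 1999-08-10 act date does not start the clock under the stated rule.
Adding the 5 years base period to 2001-05-20 gives a deadline of 2006-05-20, before any tolling.
Because the pending criminal prosecution ran from 2003-03-09 to 2003-05-12, the deadline is extended by 64 days to 2006-07-23.
The automatic bankruptcy stay from 2006-02-02 to 2006-09-09 tolled the period for 219 days, extending the deadline to 2007-02-27.
The plaintiff's legal incapacity from 2003-09-27 to 2004-01-26 does not toll the period, because no stated rule makes the plaintiff's incapacity a tolling event.
The other events in the timeline have no effect on the limitation period under the stated rules.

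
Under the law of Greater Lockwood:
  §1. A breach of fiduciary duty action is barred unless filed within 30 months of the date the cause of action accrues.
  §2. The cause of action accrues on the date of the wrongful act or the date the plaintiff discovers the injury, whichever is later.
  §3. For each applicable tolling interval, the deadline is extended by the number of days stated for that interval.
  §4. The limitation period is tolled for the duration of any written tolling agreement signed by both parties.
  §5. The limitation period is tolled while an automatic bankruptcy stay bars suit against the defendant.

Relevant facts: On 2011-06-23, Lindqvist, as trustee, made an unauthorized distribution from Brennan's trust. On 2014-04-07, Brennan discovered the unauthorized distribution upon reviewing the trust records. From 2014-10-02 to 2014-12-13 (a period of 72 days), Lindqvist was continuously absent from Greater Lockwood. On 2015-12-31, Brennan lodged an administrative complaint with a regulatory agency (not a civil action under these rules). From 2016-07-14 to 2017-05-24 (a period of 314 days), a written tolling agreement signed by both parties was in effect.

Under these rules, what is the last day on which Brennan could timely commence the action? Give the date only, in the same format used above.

The claim accrued on 2014-04-07 — the later of the 2011-06-23 act and the 2014-04-07 discovery.
Adding the 30 months base period to 2014-04-07 gives a deadline of 2016-10-07, before any tolling.
The written tolling agreement from 2016-07-14 to 2017-05-24 tolled the period for 314 days, extending the deadline to 2017-08-17.
The defendant's absence from the jurisdiction from 2014-10-02 to 2014-12-13 does not toll the period, because no stated rule makes the defendant's absence a tolling event.
The other events in the timeline have no effect on the limitation period under the stated rules.

2017-08-17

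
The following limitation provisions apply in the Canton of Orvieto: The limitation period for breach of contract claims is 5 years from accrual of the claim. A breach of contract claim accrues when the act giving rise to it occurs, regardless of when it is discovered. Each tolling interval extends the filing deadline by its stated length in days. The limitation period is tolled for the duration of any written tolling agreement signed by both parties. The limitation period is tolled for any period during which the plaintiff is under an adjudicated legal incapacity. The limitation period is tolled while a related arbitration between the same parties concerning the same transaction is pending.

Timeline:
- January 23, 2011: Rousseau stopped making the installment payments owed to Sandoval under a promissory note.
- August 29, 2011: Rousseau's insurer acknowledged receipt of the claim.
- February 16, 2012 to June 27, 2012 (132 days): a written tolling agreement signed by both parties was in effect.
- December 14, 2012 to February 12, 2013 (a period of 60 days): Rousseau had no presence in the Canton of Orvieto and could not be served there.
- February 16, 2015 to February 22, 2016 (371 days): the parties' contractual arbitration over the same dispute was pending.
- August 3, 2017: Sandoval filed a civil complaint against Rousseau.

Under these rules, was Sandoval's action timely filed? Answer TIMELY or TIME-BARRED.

The claim accrued on January 23, 2011, the date of the act.
Adding the 5 years base period to January 23, 2011 gives a deadline of January 23, 2016, before any tolling.
The written tolling agreement from February 16, 2012 to June 27, 2012 tolled the period for 132 days, extending the deadline to June 3, 2016.
The pending related arbitration from February 16, 2015 to February 22, 2016 tolled the period for 371 days, extending the deadline to June 9, 2017.
Although the defendant's absence ran from December 14, 2012 to February 12, 2013, the stated rules do not make that a tolling event, so it is disregarded.
Nothing else in the chronology tolls or restarts the period.
The August 3, 2017 filing falls after the June 9, 2017 deadline; the claim is time-barred.

TIME-BARRED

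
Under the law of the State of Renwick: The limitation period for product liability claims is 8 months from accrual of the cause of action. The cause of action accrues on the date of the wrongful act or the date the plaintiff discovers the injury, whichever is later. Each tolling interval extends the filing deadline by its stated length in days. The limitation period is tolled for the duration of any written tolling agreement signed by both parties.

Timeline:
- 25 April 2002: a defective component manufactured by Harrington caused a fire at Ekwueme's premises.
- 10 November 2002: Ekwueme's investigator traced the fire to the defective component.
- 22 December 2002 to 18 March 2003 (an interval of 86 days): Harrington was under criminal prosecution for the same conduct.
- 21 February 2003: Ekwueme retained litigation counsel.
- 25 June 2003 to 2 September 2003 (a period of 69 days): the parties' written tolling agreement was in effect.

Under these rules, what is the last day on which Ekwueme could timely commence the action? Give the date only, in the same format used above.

17 September 2003

The claim accrued on 10 November 2002 — the later of the 25 April 2002 act and the 10 November 2002 discovery.
Adding the 8 months base period to 10 November 2002 gives a deadline of 10 July 2003, before any tolling.
The period was tolled for 69 days by the written tolling agreement (25 June 2003 to 2 September 2003), pushing the deadline to 17 September 2003.
Although a criminal prosecution ran from 22 December 2002 to 18 March 2003, the stated rules do not make that a tolling event, so it is disregarded.
The other events in the timeline have no effect on the limitation period under the stated rules.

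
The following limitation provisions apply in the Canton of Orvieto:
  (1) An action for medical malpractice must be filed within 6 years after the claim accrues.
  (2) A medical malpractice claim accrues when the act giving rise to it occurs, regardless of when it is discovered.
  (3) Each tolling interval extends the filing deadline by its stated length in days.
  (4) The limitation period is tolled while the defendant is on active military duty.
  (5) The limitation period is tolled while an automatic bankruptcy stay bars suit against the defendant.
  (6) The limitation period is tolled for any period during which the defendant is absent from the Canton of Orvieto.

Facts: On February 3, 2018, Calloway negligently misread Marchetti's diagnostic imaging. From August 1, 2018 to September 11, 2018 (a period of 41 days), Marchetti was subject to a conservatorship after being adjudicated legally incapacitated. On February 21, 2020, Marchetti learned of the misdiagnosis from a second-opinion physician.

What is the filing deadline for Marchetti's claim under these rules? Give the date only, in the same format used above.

The claim accrued on February 3, 2018, when the wrongful act occurred; under the stated occurrence rule the February 21, 2020 discovery does not delay accrual.
6 years from February 3, 2018 is February 3, 2024.
The plaintiff's legal incapacity from August 1, 2018 to September 11, 2018 does not toll the period, because no stated rule makes the plaintiff's incapacity a tolling event.

February 3, 2024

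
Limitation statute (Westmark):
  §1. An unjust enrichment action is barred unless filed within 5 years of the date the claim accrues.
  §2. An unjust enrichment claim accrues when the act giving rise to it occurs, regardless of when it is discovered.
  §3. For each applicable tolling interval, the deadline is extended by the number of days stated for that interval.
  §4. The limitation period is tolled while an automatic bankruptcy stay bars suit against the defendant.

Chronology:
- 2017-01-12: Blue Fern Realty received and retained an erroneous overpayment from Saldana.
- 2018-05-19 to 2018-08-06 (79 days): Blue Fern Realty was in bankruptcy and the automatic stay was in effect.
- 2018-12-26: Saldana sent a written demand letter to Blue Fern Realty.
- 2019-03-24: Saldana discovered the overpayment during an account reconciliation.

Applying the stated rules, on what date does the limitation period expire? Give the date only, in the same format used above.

Because the rule ties accrual to occurrence, the claim accrued on 2017-01-12, not on the 2019-03-24 discovery date.
5 years from 2017-01-12 is 2022-01-12.
The automatic bankruptcy stay from 2018-05-19 to 2018-08-06 tolled the period for 79 days, extending the deadline to 2022-04-01.
The other events in the timeline have no effect on the limitation period under the stated rules.

2022-04-01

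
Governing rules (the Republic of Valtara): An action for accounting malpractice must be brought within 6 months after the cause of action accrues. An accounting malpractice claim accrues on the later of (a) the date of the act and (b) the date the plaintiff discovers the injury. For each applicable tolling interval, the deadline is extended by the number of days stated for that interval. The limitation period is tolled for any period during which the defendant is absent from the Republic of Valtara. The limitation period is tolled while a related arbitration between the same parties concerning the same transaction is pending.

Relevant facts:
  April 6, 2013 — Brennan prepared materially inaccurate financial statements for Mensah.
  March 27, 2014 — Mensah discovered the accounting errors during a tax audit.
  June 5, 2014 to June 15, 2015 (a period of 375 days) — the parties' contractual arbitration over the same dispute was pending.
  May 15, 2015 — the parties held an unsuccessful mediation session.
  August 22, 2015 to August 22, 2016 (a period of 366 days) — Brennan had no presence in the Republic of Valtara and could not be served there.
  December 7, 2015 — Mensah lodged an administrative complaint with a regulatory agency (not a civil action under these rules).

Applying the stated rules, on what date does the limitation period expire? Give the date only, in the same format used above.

The claim accrued on March 27, 2014 — the later of the April 6, 2013 act and the March 27, 2014 discovery.
Adding the 6 months base period to March 27, 2014 gives a deadline of September 27, 2014, before any tolling.
The pending related arbitration from June 5, 2014 to June 15, 2015 tolled the period for 375 days, extending the deadline to October 7, 2015.
The period was tolled for 366 days by the defendant's absence from the jurisdiction (August 22, 2015 to August 22, 2016), pushing the deadline to October 7, 2016.
Nothing else in the chronology tolls or restarts the period.

October 7, 2016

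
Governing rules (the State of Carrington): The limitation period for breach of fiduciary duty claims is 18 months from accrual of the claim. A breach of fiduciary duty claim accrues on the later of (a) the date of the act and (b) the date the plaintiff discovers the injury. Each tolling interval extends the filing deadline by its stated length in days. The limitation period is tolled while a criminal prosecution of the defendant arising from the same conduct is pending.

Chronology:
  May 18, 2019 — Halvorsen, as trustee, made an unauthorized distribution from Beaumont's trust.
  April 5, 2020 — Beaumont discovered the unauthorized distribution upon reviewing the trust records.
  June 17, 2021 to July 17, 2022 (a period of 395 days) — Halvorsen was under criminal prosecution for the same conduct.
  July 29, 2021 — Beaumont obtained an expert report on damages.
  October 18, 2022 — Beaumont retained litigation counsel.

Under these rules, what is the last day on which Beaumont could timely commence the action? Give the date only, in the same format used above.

Taking the later of the act (May 18, 2019) and discovery (April 5, 2020), the claim accrued on April 5, 2020.
18 months from April 5, 2020 is October 5, 2021.
Because the pending criminal prosecution ran from June 17, 2021 to July 17, 2022, the deadline is extended by 395 days to November 4, 2022.
The other events in the timeline have no effect on the limitation period under the stated rules.

November 4, 2022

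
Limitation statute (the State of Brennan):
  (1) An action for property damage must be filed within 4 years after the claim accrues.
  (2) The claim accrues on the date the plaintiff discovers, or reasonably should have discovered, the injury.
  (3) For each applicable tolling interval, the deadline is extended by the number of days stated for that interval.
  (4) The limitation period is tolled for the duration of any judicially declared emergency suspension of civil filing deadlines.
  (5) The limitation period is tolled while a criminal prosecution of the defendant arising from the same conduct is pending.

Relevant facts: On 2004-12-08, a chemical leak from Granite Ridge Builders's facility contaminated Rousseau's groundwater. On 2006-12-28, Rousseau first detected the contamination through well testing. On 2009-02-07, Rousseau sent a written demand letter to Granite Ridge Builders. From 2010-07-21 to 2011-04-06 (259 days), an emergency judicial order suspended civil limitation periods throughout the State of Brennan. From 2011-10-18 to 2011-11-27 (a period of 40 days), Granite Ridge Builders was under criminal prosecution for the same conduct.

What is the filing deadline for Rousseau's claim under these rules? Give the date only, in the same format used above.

The claim did not accrue until Rousseau discovered the injury on 2006-12-28; the 2004-12-08 act date does not start the clock under the stated rule.
4 years from 2006-12-28 is 2010-12-28.
The emergency suspension of filing deadlines from 2010-07-21 to 2011-04-06 tolled the period for 259 days, extending the deadline to 2011-09-13.
The pending criminal prosecution from 2011-10-18 to 2011-11-27 began after the period had already run on 2011-09-13, so it has no tolling effect.
Nothing else in the chronology tolls or restarts the period.

2011-09-13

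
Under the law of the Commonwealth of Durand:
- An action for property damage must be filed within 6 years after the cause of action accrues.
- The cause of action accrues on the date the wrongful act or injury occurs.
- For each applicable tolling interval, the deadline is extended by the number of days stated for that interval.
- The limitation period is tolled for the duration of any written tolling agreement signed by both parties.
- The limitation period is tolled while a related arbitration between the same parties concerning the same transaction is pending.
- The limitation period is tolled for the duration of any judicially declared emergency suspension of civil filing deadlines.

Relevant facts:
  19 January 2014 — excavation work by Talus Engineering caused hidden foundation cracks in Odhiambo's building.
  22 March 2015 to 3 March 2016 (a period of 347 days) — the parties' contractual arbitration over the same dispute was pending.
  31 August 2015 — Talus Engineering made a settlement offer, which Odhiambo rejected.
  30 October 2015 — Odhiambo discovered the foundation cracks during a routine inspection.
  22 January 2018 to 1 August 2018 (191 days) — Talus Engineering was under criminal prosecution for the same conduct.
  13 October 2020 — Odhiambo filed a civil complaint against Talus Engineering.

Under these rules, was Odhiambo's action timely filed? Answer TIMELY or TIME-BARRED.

Accrual is governed by the date of the act, so the period began to run on 19 January 2014; the later discovery on 30 October 2015 is irrelevant under the stated rule.
The untolled deadline — 6 years after 19 January 2014 — is 19 January 2020.
The period was tolled for 347 days by the pending related arbitration (22 March 2015 to 3 March 2016), pushing the deadline to 31 December 2020.
No stated provision tolls the period for a criminal prosecution, so the interval from 22 January 2018 to 1 August 2018 has no effect on the deadline.
None of the other events listed affects the running of the period under the stated rules.
The 13 October 2020 filing precedes the 31 December 2020 deadline; the claim is timely.

TIMELY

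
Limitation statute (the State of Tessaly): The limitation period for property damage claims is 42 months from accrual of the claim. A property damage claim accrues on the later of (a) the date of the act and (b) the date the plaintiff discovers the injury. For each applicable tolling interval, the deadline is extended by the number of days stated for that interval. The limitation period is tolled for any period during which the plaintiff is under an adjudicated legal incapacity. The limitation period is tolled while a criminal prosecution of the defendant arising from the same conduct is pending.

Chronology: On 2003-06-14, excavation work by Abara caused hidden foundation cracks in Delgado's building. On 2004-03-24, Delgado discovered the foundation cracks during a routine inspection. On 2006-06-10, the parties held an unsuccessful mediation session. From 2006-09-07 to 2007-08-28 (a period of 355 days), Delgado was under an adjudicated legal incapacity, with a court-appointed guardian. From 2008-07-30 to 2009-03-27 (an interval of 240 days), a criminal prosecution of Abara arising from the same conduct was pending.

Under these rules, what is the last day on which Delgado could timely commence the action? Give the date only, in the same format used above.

2009-05-11

Because discovery on 2004-03-24 post-dates the 2003-06-14 act, accrual under the later-of rule falls on 2004-03-24.
42 months from 2004-03-24 is 2007-09-24.
The plaintiff's legal incapacity from 2006-09-07 to 2007-08-28 tolled the period for 355 days, extending the deadline to 2008-09-13.
The period was tolled for 240 days by the pending criminal prosecution (2008-07-30 to 2009-03-27), pushing the deadline to 2009-05-11.
Nothing else in the chronology tolls or restarts the period.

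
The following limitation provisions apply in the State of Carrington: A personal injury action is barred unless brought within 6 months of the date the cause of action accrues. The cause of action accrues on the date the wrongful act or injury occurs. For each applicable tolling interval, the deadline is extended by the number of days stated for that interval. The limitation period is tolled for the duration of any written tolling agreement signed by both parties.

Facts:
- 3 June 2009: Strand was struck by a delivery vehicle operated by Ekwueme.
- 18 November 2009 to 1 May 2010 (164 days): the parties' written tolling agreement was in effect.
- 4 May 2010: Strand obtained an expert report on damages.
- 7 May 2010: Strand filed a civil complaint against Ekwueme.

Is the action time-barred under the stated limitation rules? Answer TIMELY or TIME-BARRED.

TIMELY

The cause of action accrued on 3 June 2009, the date of the act.
6 months from 3 June 2009 is 3 December 2009.
The period was tolled for 164 days by the written tolling agreement (18 November 2009 to 1 May 2010), pushing the deadline to 16 May 2010.
None of the other events listed affects the running of the period under the stated rules.
Strand filed on 7 May 2010, before the 16 May 2010 deadline, so the action is timely.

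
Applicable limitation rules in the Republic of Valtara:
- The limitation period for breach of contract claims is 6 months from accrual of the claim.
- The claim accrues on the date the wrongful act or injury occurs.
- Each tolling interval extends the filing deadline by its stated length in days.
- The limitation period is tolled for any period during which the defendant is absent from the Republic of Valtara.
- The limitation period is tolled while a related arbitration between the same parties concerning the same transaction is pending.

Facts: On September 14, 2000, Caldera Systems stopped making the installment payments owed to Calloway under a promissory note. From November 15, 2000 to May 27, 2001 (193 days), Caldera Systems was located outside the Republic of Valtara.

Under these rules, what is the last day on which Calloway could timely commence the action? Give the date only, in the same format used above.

The claim accrued on September 14, 2000, when the wrongful act occurred.
The untolled deadline — 6 months after September 14, 2000 — is March 14, 2001.
Because the defendant's absence from the jurisdiction ran from November 15, 2000 to May 27, 2001, the deadline is extended by 193 days to September 23, 2001.

September 23, 2001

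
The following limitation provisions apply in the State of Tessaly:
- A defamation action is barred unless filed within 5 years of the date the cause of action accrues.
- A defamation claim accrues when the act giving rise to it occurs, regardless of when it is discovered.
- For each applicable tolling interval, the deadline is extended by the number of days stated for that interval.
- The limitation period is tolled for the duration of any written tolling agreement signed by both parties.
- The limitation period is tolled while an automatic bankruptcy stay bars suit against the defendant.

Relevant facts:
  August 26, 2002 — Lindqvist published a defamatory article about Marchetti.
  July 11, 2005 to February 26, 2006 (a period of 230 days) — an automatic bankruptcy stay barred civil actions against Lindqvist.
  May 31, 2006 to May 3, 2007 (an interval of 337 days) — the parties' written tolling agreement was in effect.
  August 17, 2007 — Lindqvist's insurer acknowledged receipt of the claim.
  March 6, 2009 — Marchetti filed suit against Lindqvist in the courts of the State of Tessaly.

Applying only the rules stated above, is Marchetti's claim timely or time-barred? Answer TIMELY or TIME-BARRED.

TIMELY

The cause of action accrued on August 26, 2002, the date of the act.
Adding the 5 years base period to August 26, 2002 gives a deadline of August 26, 2007, before any tolling.
Because the automatic bankruptcy stay ran from July 11, 2005 to February 26, 2006, the deadline is extended by 230 days to April 12, 2008.
The period was tolled for 337 days by the written tolling agreement (May 31, 2006 to May 3, 2007), pushing the deadline to March 15, 2009.
None of the other events listed affects the running of the period under the stated rules.
Filing on March 6, 2009 beat the March 15, 2009 deadline — the action is timely.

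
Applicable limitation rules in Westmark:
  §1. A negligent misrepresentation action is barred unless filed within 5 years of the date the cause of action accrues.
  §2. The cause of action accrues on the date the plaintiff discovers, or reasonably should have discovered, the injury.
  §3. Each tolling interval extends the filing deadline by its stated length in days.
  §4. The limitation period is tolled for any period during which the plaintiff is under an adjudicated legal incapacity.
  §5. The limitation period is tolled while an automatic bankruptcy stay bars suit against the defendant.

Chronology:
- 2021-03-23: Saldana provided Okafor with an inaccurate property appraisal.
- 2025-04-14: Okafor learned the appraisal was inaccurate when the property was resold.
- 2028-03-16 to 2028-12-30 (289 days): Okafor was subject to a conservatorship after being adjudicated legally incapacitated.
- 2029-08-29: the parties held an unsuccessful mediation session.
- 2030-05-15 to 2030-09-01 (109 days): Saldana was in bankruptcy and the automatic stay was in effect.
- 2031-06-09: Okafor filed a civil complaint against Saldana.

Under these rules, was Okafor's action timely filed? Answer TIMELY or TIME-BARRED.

The claim did not accrue until Okafor discovered the injury on 2025-04-14; the 2021-03-23 act date does not start the clock under the stated rule.
The untolled deadline — 5 years after 2025-04-14 — is 2030-04-14.
Because the plaintiff's legal incapacity ran from 2028-03-16 to 2028-12-30, the deadline is extended by 289 days to 2031-01-28.
Because the automatic bankruptcy stay ran from 2030-05-15 to 2030-09-01, the deadline is extended by 109 days to 2031-05-17.
Nothing else in the chronology tolls or restarts the period.
Okafor filed on 2031-06-09, after the 2031-05-17 deadline, so the action is time-barred.

TIME-BARRED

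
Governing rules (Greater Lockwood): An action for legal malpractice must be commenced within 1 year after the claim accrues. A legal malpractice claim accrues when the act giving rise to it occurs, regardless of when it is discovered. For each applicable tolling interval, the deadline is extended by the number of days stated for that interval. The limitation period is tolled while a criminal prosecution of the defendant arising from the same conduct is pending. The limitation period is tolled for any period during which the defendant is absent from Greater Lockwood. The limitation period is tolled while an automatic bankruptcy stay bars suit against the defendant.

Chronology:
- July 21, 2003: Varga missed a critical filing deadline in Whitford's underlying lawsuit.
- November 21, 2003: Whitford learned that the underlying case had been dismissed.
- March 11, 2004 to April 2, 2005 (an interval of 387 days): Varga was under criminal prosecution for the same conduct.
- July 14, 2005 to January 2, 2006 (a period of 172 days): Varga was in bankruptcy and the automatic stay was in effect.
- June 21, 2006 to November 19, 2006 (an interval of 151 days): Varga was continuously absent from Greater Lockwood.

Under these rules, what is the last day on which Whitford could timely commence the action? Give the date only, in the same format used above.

January 31, 2006

Accrual is governed by the date of the act, so the period began to run on July 21, 2003; the later discovery on November 21, 2003 is irrelevant under the stated rule.
The untolled deadline — 1 year after July 21, 2003 — is July 21, 2004.
Because the pending criminal prosecution ran from March 11, 2004 to April 2, 2005, the deadline is extended by 387 days to August 12, 2005.
The automatic bankruptcy stay from July 14, 2005 to January 2, 2006 tolled the period for 172 days, extending the deadline to January 31, 2006.
The defendant's absence from the jurisdiction starting June 21, 2006 came too late — the period had run on January 31, 2006 — and so does not extend the deadline.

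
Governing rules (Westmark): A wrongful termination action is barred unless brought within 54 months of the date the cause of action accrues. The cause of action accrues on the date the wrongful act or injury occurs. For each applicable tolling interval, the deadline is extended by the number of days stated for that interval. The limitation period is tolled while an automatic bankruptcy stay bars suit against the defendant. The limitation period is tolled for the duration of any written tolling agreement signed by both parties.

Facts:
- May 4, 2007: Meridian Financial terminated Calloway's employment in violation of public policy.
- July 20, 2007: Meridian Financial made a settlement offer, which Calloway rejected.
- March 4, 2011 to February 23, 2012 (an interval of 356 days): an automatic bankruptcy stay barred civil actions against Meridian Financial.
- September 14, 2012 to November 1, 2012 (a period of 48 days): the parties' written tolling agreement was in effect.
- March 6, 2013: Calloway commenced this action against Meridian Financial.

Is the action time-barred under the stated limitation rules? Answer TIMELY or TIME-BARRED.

The limitation period began to run on May 4, 2007.
The untolled deadline — 54 months after May 4, 2007 — is November 4, 2011.
Because the automatic bankruptcy stay ran from March 4, 2011 to February 23, 2012, the deadline is extended by 356 days to October 25, 2012.
The written tolling agreement from September 14, 2012 to November 1, 2012 tolled the period for 48 days, extending the deadline to December 12, 2012.
None of the other events listed affects the running of the period under the stated rules.
Calloway filed on March 6, 2013, after the December 12, 2012 deadline, so the action is time-barred.

TIME-BARRED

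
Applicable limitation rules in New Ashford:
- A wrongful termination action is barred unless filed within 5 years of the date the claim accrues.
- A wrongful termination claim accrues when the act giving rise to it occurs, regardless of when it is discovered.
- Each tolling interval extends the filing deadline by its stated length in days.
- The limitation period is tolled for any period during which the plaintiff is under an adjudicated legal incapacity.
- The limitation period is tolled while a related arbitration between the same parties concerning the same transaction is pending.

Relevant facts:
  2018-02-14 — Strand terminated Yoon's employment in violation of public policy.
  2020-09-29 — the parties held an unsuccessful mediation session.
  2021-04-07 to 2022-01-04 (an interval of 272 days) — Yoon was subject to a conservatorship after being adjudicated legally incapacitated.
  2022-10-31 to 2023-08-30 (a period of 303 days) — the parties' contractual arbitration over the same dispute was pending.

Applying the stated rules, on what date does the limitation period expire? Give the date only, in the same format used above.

2024-09-11

The claim accrued on 2018-02-14, the date of the act.
5 years from 2018-02-14 is 2023-02-14.
The period was tolled for 272 days by the plaintiff's legal incapacity (2021-04-07 to 2022-01-04), pushing the deadline to 2023-11-13.
Because the pending related arbitration ran from 2022-10-31 to 2023-08-30, the deadline is extended by 303 days to 2024-09-11.
None of the other events listed affects the running of the period under the stated rules.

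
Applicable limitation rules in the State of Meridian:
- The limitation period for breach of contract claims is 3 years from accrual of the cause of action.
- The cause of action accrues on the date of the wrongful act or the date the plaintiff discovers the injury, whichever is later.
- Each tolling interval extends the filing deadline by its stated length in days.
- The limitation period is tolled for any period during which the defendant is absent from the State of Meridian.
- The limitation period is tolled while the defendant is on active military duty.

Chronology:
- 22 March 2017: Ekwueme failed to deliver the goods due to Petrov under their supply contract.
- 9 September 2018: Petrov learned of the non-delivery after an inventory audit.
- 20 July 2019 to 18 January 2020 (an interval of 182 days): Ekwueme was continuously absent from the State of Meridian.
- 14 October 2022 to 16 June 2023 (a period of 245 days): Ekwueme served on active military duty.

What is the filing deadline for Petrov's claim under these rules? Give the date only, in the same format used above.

10 March 2022

The claim accrued on 9 September 2018 — the later of the 22 March 2017 act and the 9 September 2018 discovery.
The untolled deadline — 3 years after 9 September 2018 — is 9 September 2021.
The period was tolled for 182 days by the defendant's absence from the jurisdiction (20 July 2019 to 18 January 2020), pushing the deadline to 10 March 2022.
By the time the defendant's active military service began on 14 October 2022, the limitation period had already expired on 10 March 2022; that interval cannot revive it.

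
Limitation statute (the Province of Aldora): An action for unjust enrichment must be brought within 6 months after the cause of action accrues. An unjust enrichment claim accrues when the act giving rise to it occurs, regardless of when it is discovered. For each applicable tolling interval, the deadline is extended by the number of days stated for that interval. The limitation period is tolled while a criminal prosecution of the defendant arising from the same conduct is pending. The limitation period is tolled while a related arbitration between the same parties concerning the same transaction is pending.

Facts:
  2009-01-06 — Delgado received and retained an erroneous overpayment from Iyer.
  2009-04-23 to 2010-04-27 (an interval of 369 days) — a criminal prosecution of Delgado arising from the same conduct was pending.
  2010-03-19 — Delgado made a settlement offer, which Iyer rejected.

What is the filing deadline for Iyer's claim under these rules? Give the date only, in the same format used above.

2010-07-10

The limitation period began to run on 2009-01-06.
6 months from 2009-01-06 is 2009-07-06.
The period was tolled for 369 days by the pending criminal prosecution (2009-04-23 to 2010-04-27), pushing the deadline to 2010-07-10.
None of the other events listed affects the running of the period under the stated rules.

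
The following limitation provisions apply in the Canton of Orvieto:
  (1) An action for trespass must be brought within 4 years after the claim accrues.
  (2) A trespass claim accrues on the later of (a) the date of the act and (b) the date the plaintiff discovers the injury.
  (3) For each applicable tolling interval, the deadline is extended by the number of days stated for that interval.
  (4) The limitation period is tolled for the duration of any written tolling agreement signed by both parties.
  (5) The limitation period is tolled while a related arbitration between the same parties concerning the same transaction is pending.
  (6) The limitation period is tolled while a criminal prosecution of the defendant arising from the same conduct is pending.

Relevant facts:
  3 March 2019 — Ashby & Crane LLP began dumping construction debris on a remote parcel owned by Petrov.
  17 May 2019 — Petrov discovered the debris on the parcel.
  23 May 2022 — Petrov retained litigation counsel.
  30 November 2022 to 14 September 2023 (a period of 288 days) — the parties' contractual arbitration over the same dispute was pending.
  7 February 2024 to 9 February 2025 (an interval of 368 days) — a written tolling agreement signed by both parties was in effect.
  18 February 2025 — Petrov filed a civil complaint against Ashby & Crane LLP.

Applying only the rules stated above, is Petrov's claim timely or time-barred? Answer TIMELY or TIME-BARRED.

TIMELY

Taking the later of the act (3 March 2019) and discovery (17 May 2019), the claim accrued on 17 May 2019.
The untolled deadline — 4 years after 17 May 2019 — is 17 May 2023.
Because the pending related arbitration ran from 30 November 2022 to 14 September 2023, the deadline is extended by 288 days to 29 February 2024.
The written tolling agreement from 7 February 2024 to 9 February 2025 tolled the period for 368 days, extending the deadline to 3 March 2025.
The other events in the timeline have no effect on the limitation period under the stated rules.
Petrov filed on 18 February 2025, before the 3 March 2025 deadline, so the action is timely.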